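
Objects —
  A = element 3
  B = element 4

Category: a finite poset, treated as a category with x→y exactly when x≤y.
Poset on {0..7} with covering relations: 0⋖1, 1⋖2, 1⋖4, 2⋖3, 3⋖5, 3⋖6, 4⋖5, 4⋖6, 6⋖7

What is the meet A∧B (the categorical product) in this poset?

{x : x⊑A ∧ x⊑B} = {0,1}  (A=3, B=4)
  0 ⊑ 1
  1 ⊑ 1
glb = 1

Answer: A∧B = 1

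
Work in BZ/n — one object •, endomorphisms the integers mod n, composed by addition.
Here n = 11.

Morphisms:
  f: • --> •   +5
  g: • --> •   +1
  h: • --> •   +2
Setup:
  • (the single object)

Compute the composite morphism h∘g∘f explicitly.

  0 +5≡5 +1≡6 +2≡8  (mod 11)
⟦path⟧: +8

Answer: +8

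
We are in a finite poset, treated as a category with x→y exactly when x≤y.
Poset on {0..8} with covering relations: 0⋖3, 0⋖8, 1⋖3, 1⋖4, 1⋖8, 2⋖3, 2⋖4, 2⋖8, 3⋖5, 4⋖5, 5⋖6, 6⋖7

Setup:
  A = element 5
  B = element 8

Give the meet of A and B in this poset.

{x : x≤A ∧ x≤B} = {0,1,2}  (A=5, B=8)
  maximal lower bounds 0 and 1 are incomparable: neither 0≤1 nor 1≤0
→ no greatest lower bound exists

Answer: NO MEET EXISTS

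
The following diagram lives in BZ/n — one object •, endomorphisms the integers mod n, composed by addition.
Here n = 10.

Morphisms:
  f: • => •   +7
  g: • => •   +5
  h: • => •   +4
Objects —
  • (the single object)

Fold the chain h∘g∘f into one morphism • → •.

  0 +7≡7 +5≡2 +4≡6  (mod 10)
result: +6

Answer: +6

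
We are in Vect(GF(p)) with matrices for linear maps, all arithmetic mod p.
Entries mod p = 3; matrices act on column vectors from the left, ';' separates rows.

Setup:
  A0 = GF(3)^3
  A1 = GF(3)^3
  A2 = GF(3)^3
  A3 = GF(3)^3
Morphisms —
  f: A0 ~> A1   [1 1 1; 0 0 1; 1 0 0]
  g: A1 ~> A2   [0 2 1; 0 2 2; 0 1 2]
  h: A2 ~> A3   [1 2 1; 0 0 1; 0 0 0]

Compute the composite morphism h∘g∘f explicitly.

  e0=[1,0,0] f~>[1,0,1] g~>[1,2,2] h~>[1,2,0]
  e1=[0,1,0] f~>[1,0,0] g~>[0,0,0] h~>[0,0,0]
  e2=[0,0,1] f~>[1,1,0] g~>[2,2,1] h~>[1,1,0]
result: [1 0 1; 2 0 1; 0 0 0]

Answer: [1 0 1; 2 0 1; 0 0 0]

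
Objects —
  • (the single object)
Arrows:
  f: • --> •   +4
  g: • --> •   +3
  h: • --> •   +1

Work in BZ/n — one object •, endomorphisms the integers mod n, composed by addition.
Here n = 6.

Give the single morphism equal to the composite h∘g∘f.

Answer: +2

Trace:
  0 +4≡4 +3≡1 +1≡2  (mod 6)
⟦path⟧: +2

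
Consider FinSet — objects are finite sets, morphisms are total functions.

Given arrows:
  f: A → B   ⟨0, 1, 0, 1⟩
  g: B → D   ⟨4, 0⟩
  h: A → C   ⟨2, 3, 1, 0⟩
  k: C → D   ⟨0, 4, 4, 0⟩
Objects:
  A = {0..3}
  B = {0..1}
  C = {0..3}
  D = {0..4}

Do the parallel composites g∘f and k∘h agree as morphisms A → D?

Answer: COMMUTES

Work:
Path 1 = f;g:
  0 f→0 g→4
  1 f→1 g→0
  2 f→0 g→4
  3 f→1 g→0
  ⟦path⟧₁ = ⟨4, 0, 4, 0⟩
Path 2 = h;k:
  0 h→2 k→4
  1 h→3 k→0
  2 h→1 k→4
  3 h→0 k→0
  ⟦path⟧₂ = ⟨4, 0, 4, 0⟩
Equal? equal; square commutes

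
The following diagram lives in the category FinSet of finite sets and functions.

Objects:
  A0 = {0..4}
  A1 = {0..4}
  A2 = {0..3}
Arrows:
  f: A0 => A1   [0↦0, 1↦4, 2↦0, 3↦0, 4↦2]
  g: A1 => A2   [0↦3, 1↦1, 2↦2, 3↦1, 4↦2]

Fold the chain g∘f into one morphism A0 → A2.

Answer: [0↦3, 1↦2, 2↦3, 3↦3, 4↦2]

Trace:
  0 f=>0 g=>3
  1 f=>4 g=>2
  2 f=>0 g=>3
  3 f=>0 g=>3
  4 f=>2 g=>2
result: [0↦3, 1↦2, 2↦3, 3↦3, 4↦2]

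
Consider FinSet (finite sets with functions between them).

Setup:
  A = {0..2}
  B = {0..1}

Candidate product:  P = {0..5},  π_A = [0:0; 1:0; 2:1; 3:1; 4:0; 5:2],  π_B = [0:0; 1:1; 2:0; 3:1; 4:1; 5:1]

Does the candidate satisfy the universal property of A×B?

|A|·|B| = 3·2 = 6;  |P| = 6
Check the pairing map k ↦ (π_A(k), π_B(k)):
  0 : (0,0)
  1 : (0,1)
  2 : (1,0)
  3 : (1,1)
  4 : (0,1)  ✗ repeats pair of k=1
  5 : (2,1)
distinct pairs in image: 5 / 6 needed
  → (0,1) hit at k=1 and k=4

Answer: NOT A VALID PRODUCT — duplicate pair at indices 4,1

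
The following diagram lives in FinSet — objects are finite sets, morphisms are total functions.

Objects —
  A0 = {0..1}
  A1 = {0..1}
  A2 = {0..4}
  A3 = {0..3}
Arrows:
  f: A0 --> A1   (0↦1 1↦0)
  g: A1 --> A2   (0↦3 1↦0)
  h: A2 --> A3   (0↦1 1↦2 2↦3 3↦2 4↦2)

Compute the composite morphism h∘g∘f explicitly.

Answer: (0↦1 1↦2)

Trace:
  0 f-->1 g-->0 h-->1
  1 f-->0 g-->3 h-->2
composite: (0↦1 1↦2)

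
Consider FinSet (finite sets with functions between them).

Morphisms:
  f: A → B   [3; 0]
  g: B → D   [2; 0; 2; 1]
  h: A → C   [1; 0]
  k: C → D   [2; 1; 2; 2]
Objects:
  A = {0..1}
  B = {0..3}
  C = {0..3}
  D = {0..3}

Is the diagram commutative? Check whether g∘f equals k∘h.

1) trace f;g:
  0 f→3 g→1
  1 f→0 g→2
  ⟦path⟧₁ = [1; 2]
2) trace h;k:
  0 h→1 k→1
  1 h→0 k→2
  ⟦path⟧₂ = [1; 2]
Equal? equal; square commutes

Answer: COMMUTES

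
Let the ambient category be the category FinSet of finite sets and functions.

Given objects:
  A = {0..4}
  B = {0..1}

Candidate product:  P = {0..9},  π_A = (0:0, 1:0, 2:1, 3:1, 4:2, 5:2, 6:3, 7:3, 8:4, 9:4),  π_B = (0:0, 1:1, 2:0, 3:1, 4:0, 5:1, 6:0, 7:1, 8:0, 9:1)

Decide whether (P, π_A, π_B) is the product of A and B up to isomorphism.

|A|·|B| = 5·2 = 10;  |P| = 10
Check the pairing map k ↦ (π_A(k), π_B(k)):
  0 : (0,0)
  1 : (0,1)
  2 : (1,0)
  3 : (1,1)
  4 : (2,0)
  5 : (2,1)
  6 : (3,0)
  7 : (3,1)
  8 : (4,0)
  9 : (4,1)
distinct pairs in image: 10 / 10 needed
  → bijection onto A×B; projections well-typed.

Answer: VALID PRODUCT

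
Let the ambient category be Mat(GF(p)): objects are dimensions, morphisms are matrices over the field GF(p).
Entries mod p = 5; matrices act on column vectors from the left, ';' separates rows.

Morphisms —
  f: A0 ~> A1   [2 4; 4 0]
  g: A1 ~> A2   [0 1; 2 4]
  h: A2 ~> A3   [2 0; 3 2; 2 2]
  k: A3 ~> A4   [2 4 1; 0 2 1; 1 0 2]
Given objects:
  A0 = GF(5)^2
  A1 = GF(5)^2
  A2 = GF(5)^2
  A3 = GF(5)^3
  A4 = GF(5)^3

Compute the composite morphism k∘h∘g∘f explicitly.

  e0=(1,0) f~>(2,4) g~>(4,0) h~>(3,2,3) k~>(2,2,4)
  e1=(0,1) f~>(4,0) g~>(0,3) h~>(0,1,1) k~>(0,3,2)
result: [2 0; 2 3; 4 2]

Answer: [2 0; 2 3; 4 2]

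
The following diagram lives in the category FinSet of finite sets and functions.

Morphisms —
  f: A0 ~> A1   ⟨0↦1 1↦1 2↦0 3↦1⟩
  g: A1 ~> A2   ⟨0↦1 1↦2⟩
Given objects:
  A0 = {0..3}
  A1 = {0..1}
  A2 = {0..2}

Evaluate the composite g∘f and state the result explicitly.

  0 f~>1 g~>2
  1 f~>1 g~>2
  2 f~>0 g~>1
  3 f~>1 g~>2
result: ⟨0↦2 1↦2 2↦1 3↦2⟩

Answer: ⟨0↦2 1↦2 2↦1 3↦2⟩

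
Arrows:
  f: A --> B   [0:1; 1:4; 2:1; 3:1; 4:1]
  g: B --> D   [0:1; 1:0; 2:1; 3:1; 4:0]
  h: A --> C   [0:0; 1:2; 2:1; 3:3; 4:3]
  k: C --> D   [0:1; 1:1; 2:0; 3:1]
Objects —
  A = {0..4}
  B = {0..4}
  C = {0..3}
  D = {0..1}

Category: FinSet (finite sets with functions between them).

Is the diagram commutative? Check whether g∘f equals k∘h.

Answer: DOES NOT COMMUTE

Derivation:
1) trace f;g:
  0 f-->1 g-->0
  1 f-->4 g-->0
  2 f-->1 g-->0
  3 f-->1 g-->0
  4 f-->1 g-->0
  composite₁ = [0:0; 1:0; 2:0; 3:0; 4:0]
2) trace h;k:
  0 h-->0 k-->1
  1 h-->2 k-->0
  2 h-->1 k-->1
  3 h-->3 k-->1
  4 h-->3 k-->1
  composite₂ = [0:1; 1:0; 2:1; 3:1; 4:1]
Equal? NO — does not commute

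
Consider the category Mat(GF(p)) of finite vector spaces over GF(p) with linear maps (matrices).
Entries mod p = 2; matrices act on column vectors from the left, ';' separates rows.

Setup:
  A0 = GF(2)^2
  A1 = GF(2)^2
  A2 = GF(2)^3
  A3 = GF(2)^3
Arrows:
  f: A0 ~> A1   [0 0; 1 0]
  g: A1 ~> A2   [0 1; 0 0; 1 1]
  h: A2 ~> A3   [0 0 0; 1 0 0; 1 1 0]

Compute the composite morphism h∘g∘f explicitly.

Answer: [0 0; 1 0; 1 0]

Derivation:
  e0=(1,0) f~>(0,1) g~>(1,0,1) h~>(0,1,1)
  e1=(0,1) f~>(0,0) g~>(0,0,0) h~>(0,0,0)
⟦path⟧: [0 0; 1 0; 1 0]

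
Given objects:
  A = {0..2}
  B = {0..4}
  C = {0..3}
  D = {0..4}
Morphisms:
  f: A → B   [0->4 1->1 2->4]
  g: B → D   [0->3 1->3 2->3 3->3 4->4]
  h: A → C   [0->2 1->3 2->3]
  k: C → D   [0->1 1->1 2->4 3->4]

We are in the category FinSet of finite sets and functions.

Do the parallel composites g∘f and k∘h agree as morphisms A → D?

Answer: DOES NOT COMMUTE

Work:
1) trace f;g:
  0 f→4 g→4
  1 f→1 g→3
  2 f→4 g→4
  composite₁ = [0->4 1->3 2->4]
2) trace h;k:
  0 h→2 k→4
  1 h→3 k→4
  2 h→3 k→4
  composite₂ = [0->4 1->4 2->4]
Equal? NO — does not commute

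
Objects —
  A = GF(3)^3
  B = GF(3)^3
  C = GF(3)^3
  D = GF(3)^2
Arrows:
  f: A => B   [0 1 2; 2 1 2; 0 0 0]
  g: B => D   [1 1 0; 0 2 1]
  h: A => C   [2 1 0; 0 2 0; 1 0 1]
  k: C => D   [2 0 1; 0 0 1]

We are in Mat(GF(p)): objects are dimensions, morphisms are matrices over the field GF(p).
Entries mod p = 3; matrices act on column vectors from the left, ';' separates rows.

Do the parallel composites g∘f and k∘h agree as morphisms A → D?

Along f;g (path 1):
  e0=⟨1,0,0⟩ f=>⟨0,2,0⟩ g=>⟨2,1⟩
  e1=⟨0,1,0⟩ f=>⟨1,1,0⟩ g=>⟨2,2⟩
  e2=⟨0,0,1⟩ f=>⟨2,2,0⟩ g=>⟨1,1⟩
  ⟦path⟧₁ = [2 2 1; 1 2 1]
Along h;k (path 2):
  e0=⟨1,0,0⟩ h=>⟨2,0,1⟩ k=>⟨2,1⟩
  e1=⟨0,1,0⟩ h=>⟨1,2,0⟩ k=>⟨2,0⟩
  e2=⟨0,0,1⟩ h=>⟨0,0,1⟩ k=>⟨1,1⟩
  ⟦path⟧₂ = [2 2 1; 1 0 1]
Equal? differ; not commutative

Answer: DOES NOT COMMUTE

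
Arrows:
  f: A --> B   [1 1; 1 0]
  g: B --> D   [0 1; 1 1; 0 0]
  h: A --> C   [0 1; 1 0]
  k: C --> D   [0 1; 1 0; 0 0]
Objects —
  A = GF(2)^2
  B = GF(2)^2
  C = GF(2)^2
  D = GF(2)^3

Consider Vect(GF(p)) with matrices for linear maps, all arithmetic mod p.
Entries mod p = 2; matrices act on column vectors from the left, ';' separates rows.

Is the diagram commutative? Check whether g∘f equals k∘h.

Answer: COMMUTES

Trace:
Along f;g (path 1):
  e0=⟨1,0⟩ f-->⟨1,1⟩ g-->⟨1,0,0⟩
  e1=⟨0,1⟩ f-->⟨1,0⟩ g-->⟨0,1,0⟩
  result₁ = [1 0; 0 1; 0 0]
Along h;k (path 2):
  e0=⟨1,0⟩ h-->⟨0,1⟩ k-->⟨1,0,0⟩
  e1=⟨0,1⟩ h-->⟨1,0⟩ k-->⟨0,1,0⟩
  result₂ = [1 0; 0 1; 0 0]
Equal? YES — commutes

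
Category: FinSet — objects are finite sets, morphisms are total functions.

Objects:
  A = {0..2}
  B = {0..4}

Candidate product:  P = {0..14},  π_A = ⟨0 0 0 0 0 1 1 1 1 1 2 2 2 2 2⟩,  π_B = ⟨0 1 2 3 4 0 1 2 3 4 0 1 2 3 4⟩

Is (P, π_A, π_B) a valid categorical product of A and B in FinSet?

Answer: VALID PRODUCT

Derivation:
|A|·|B| = 3·5 = 15;  |P| = 15
Check the pairing map k ↦ (π_A(k), π_B(k)):
  0 -> (0,0)
  1 -> (0,1)
  2 -> (0,2)
  3 -> (0,3)
  4 -> (0,4)
  5 -> (1,0)
  6 -> (1,1)
  7 -> (1,2)
  8 -> (1,3)
  9 -> (1,4)
  10 -> (2,0)
  11 -> (2,1)
  12 -> (2,2)
  13 -> (2,3)
  14 -> (2,4)
distinct pairs in image: 15 / 15 needed
  → bijection onto A×B; projections well-typed.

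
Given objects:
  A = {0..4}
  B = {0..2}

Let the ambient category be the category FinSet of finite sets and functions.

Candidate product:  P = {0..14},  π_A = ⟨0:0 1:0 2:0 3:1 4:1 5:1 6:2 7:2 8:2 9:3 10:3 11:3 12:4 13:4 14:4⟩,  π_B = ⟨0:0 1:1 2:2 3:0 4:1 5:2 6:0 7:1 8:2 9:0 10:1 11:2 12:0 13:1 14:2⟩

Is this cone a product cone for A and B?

Answer: VALID PRODUCT

Work:
|A|·|B| = 5·3 = 15;  |P| = 15
Check the pairing map k ↦ (π_A(k), π_B(k)):
  0 : (0,0)
  1 : (0,1)
  2 : (0,2)
  3 : (1,0)
  4 : (1,1)
  5 : (1,2)
  6 : (2,0)
  7 : (2,1)
  8 : (2,2)
  9 : (3,0)
  10 : (3,1)
  11 : (3,2)
  12 : (4,0)
  13 : (4,1)
  14 : (4,2)
distinct pairs in image: 15 / 15 needed
  → bijection onto A×B; projections well-typed.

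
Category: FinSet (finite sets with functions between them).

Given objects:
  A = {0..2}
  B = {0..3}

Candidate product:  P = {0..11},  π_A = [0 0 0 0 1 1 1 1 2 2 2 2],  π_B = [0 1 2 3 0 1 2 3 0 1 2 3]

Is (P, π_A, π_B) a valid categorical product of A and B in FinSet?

|A|·|B| = 3·4 = 12;  |P| = 12
Check the pairing map k ↦ (π_A(k), π_B(k)):
  0 ↦ (0,0)
  1 ↦ (0,1)
  2 ↦ (0,2)
  3 ↦ (0,3)
  4 ↦ (1,0)
  5 ↦ (1,1)
  6 ↦ (1,2)
  7 ↦ (1,3)
  8 ↦ (2,0)
  9 ↦ (2,1)
  10 ↦ (2,2)
  11 ↦ (2,3)
distinct pairs in image: 12 / 12 needed
  → bijection onto A×B; projections well-typed.

Answer: VALID PRODUCT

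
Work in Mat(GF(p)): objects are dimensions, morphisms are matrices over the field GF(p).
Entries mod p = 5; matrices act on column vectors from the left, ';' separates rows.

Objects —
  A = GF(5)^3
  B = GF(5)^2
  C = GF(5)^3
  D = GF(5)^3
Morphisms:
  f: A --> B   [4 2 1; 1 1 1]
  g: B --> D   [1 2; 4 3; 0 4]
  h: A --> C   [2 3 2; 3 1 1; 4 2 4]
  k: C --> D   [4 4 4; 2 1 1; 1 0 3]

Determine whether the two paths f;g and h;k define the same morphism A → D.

Answer: DOES NOT COMMUTE

Work:
1) trace f;g:
  e0=⟨1,0,0⟩ f-->⟨4,1⟩ g-->⟨1,4,4⟩
  e1=⟨0,1,0⟩ f-->⟨2,1⟩ g-->⟨4,1,4⟩
  e2=⟨0,0,1⟩ f-->⟨1,1⟩ g-->⟨3,2,4⟩
  result₁ = [1 4 3; 4 1 2; 4 4 4]
2) trace h;k:
  e0=⟨1,0,0⟩ h-->⟨2,3,4⟩ k-->⟨1,1,4⟩
  e1=⟨0,1,0⟩ h-->⟨3,1,2⟩ k-->⟨4,4,4⟩
  e2=⟨0,0,1⟩ h-->⟨2,1,4⟩ k-->⟨3,4,4⟩
  result₂ = [1 4 3; 1 4 4; 4 4 4]
Equal? distinct morphisms ✗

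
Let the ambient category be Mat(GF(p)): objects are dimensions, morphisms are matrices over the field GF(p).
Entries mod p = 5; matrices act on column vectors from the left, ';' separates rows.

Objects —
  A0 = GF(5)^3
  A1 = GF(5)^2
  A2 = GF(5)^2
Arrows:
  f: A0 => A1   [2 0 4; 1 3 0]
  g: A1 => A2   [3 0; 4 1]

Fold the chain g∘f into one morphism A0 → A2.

Answer: [1 0 2; 4 3 1]

Trace:
  e0=(1,0,0) f=>(2,1) g=>(1,4)
  e1=(0,1,0) f=>(0,3) g=>(0,3)
  e2=(0,0,1) f=>(4,0) g=>(2,1)
⟦path⟧: [1 0 2; 4 3 1]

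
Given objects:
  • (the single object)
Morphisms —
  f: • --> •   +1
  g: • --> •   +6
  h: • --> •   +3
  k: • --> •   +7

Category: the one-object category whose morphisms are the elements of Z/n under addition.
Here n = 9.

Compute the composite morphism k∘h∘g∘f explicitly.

Answer: +8

Work:
  0 +1≡1 +6≡7 +3≡1 +7≡8  (mod 9)
⟦path⟧: +8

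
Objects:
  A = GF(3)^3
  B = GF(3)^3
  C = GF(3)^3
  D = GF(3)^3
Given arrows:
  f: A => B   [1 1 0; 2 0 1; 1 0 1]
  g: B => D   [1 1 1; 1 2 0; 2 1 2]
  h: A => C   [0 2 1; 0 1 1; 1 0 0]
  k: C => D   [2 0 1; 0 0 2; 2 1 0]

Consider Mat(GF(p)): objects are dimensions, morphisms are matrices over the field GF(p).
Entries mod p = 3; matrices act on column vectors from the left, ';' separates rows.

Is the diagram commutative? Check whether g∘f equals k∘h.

Answer: DOES NOT COMMUTE

Derivation:
1) trace f;g:
  e0=[1,0,0] f=>[1,2,1] g=>[1,2,0]
  e1=[0,1,0] f=>[1,0,0] g=>[1,1,2]
  e2=[0,0,1] f=>[0,1,1] g=>[2,2,0]
  ⟦path⟧₁ = [1 1 2; 2 1 2; 0 2 0]
2) trace h;k:
  e0=[1,0,0] h=>[0,0,1] k=>[1,2,0]
  e1=[0,1,0] h=>[2,1,0] k=>[1,0,2]
  e2=[0,0,1] h=>[1,1,0] k=>[2,0,0]
  ⟦path⟧₂ = [1 1 2; 2 0 0; 0 2 0]
Equal? NO — does not commute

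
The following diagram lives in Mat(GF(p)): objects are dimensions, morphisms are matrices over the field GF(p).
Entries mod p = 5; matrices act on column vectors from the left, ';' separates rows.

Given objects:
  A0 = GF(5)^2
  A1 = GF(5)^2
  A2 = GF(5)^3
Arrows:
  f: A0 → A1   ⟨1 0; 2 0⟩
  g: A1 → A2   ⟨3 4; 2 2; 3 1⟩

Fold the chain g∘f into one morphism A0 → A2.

  e0=(1,0) f→(1,2) g→(1,1,0)
  e1=(0,1) f→(0,0) g→(0,0,0)
composite: ⟨1 0; 1 0; 0 0⟩

Answer: ⟨1 0; 1 0; 0 0⟩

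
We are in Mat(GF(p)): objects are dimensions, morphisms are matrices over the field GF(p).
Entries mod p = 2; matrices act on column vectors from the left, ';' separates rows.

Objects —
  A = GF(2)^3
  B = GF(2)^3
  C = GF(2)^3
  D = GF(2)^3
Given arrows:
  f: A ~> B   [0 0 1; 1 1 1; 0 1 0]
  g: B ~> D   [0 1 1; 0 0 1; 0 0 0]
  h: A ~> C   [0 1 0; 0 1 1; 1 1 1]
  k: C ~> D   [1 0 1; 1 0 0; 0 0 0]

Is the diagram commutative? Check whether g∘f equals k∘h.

Path 1 = f;g:
  e0=[1,0,0] f~>[0,1,0] g~>[1,0,0]
  e1=[0,1,0] f~>[0,1,1] g~>[0,1,0]
  e2=[0,0,1] f~>[1,1,0] g~>[1,0,0]
  result₁ = [1 0 1; 0 1 0; 0 0 0]
Path 2 = h;k:
  e0=[1,0,0] h~>[0,0,1] k~>[1,0,0]
  e1=[0,1,0] h~>[1,1,1] k~>[0,1,0]
  e2=[0,0,1] h~>[0,1,1] k~>[1,0,0]
  result₂ = [1 0 1; 0 1 0; 0 0 0]
Equal? same morphism ✓

Answer: COMMUTES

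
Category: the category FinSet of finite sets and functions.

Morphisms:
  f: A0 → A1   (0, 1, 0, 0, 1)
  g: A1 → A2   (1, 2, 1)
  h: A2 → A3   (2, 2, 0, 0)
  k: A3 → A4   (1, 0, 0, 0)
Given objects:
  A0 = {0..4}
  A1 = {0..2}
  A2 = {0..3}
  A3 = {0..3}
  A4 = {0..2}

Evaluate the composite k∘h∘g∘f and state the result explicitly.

  0 f→0 g→1 h→2 k→0
  1 f→1 g→2 h→0 k→1
  2 f→0 g→1 h→2 k→0
  3 f→0 g→1 h→2 k→0
  4 f→1 g→2 h→0 k→1
composite: (0, 1, 0, 0, 1)

Answer: (0, 1, 0, 0, 1)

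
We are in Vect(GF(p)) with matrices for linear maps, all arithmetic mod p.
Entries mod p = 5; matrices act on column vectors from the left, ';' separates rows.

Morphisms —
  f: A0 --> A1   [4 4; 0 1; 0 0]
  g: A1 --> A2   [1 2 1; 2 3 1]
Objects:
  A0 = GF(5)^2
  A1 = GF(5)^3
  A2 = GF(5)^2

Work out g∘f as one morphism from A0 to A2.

Answer: [4 1; 3 1]

Derivation:
  e0=(1,0) f-->(4,0,0) g-->(4,3)
  e1=(0,1) f-->(4,1,0) g-->(1,1)
composite: [4 1; 3 1]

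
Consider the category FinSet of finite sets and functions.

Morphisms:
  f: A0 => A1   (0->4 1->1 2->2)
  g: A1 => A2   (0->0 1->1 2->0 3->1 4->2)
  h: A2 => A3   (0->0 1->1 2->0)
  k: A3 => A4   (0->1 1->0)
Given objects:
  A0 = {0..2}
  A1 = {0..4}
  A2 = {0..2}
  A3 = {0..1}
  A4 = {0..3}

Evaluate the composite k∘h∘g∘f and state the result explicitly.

  0 f=>4 g=>2 h=>0 k=>1
  1 f=>1 g=>1 h=>1 k=>0
  2 f=>2 g=>0 h=>0 k=>1
⟦path⟧: (0->1 1->0 2->1)

Answer: (0->1 1->0 2->1)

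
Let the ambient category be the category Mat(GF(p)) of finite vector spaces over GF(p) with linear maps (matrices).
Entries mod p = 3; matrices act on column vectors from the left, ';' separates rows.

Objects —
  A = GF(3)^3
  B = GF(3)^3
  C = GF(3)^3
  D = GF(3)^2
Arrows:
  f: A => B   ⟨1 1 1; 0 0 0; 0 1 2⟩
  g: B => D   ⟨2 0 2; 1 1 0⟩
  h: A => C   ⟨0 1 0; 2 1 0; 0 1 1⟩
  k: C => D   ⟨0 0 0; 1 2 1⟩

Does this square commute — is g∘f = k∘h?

Answer: DOES NOT COMMUTE

Trace:
1) trace f;g:
  e0=(1,0,0) f=>(1,0,0) g=>(2,1)
  e1=(0,1,0) f=>(1,0,1) g=>(1,1)
  e2=(0,0,1) f=>(1,0,2) g=>(0,1)
  result₁ = ⟨2 1 0; 1 1 1⟩
2) trace h;k:
  e0=(1,0,0) h=>(0,2,0) k=>(0,1)
  e1=(0,1,0) h=>(1,1,1) k=>(0,1)
  e2=(0,0,1) h=>(0,0,1) k=>(0,1)
  result₂ = ⟨0 0 0; 1 1 1⟩
Equal? distinct morphisms ✗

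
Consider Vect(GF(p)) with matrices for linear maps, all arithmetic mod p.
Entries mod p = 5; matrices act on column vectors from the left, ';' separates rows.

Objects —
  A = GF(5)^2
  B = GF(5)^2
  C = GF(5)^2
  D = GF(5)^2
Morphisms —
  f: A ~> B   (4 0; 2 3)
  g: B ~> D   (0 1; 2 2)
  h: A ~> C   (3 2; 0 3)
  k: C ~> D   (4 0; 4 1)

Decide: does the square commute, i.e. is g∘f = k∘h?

1) trace f;g:
  e0=⟨1,0⟩ f~>⟨4,2⟩ g~>⟨2,2⟩
  e1=⟨0,1⟩ f~>⟨0,3⟩ g~>⟨3,1⟩
  result₁ = (2 3; 2 1)
2) trace h;k:
  e0=⟨1,0⟩ h~>⟨3,0⟩ k~>⟨2,2⟩
  e1=⟨0,1⟩ h~>⟨2,3⟩ k~>⟨3,1⟩
  result₂ = (2 3; 2 1)
Equal? YES — commutes

Answer: COMMUTES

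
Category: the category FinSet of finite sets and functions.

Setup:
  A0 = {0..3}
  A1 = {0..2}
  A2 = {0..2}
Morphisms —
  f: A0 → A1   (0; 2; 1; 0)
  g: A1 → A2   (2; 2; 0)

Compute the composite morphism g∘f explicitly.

  0 f→0 g→2
  1 f→2 g→0
  2 f→1 g→2
  3 f→0 g→2
composite: (2; 0; 2; 2)

Answer: (2; 0; 2; 2)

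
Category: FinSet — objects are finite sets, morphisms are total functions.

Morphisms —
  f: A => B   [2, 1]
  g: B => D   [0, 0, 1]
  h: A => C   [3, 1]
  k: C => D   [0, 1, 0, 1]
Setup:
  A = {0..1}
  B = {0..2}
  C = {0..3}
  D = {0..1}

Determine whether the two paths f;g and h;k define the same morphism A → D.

Answer: DOES NOT COMMUTE

Trace:
Along f;g (path 1):
  0 f=>2 g=>1
  1 f=>1 g=>0
  result₁ = [1, 0]
Along h;k (path 2):
  0 h=>3 k=>1
  1 h=>1 k=>1
  result₂ = [1, 1]
Equal? NO — does not commute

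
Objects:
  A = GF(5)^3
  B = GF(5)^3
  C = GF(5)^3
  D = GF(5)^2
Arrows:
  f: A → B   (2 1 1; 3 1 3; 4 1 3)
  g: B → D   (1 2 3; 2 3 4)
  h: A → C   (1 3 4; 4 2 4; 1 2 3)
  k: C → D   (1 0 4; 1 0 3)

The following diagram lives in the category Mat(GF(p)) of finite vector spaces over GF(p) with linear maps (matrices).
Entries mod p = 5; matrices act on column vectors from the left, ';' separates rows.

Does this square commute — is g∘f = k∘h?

1) trace f;g:
  e0=⟨1,0,0⟩ f→⟨2,3,4⟩ g→⟨0,4⟩
  e1=⟨0,1,0⟩ f→⟨1,1,1⟩ g→⟨1,4⟩
  e2=⟨0,0,1⟩ f→⟨1,3,3⟩ g→⟨1,3⟩
  composite₁ = (0 1 1; 4 4 3)
2) trace h;k:
  e0=⟨1,0,0⟩ h→⟨1,4,1⟩ k→⟨0,4⟩
  e1=⟨0,1,0⟩ h→⟨3,2,2⟩ k→⟨1,4⟩
  e2=⟨0,0,1⟩ h→⟨4,4,3⟩ k→⟨1,3⟩
  composite₂ = (0 1 1; 4 4 3)
Equal? same morphism ✓

Answer: COMMUTES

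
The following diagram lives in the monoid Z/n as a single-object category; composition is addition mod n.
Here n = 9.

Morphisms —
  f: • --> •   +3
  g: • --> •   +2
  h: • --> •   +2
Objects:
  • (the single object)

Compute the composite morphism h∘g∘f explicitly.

  0 +3≡3 +2≡5 +2≡7  (mod 9)
result: +7

Answer: +7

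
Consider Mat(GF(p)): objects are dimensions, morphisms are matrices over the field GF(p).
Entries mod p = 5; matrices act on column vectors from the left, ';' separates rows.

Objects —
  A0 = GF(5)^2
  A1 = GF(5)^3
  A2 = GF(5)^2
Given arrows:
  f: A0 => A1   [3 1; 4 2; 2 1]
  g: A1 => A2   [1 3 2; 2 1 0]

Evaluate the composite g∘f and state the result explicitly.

Answer: [4 4; 0 4]

Work:
  e0=(1,0) f=>(3,4,2) g=>(4,0)
  e1=(0,1) f=>(1,2,1) g=>(4,4)
composite: [4 4; 0 4]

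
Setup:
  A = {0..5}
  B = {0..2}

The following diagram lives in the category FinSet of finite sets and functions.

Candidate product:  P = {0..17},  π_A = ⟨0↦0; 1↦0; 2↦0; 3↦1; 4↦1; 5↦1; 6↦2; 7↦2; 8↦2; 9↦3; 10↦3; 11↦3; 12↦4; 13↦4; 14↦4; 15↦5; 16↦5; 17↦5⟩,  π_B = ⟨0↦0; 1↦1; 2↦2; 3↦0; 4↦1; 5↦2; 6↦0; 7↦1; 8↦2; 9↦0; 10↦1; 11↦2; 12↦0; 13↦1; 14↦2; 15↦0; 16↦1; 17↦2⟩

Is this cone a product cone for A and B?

Answer: VALID PRODUCT

Derivation:
|A|·|B| = 6·3 = 18;  |P| = 18
Check the pairing map k ↦ (π_A(k), π_B(k)):
  0 ↦ (0,0)
  1 ↦ (0,1)
  2 ↦ (0,2)
  3 ↦ (1,0)
  4 ↦ (1,1)
  5 ↦ (1,2)
  6 ↦ (2,0)
  7 ↦ (2,1)
  8 ↦ (2,2)
  9 ↦ (3,0)
  10 ↦ (3,1)
  11 ↦ (3,2)
  12 ↦ (4,0)
  13 ↦ (4,1)
  14 ↦ (4,2)
  15 ↦ (5,0)
  16 ↦ (5,1)
  17 ↦ (5,2)
distinct pairs in image: 18 / 18 needed
  → bijection onto A×B; projections well-typed.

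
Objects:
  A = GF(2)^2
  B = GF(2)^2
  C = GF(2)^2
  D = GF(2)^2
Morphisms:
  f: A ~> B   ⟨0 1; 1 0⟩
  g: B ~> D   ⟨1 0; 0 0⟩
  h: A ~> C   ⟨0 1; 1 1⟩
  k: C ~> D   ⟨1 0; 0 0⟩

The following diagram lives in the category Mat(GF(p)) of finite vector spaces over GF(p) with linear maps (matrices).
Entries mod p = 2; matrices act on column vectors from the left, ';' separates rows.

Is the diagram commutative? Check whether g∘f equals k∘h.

Path 1 = f;g:
  e0=⟨1,0⟩ f~>⟨0,1⟩ g~>⟨0,0⟩
  e1=⟨0,1⟩ f~>⟨1,0⟩ g~>⟨1,0⟩
  ⟦path⟧₁ = ⟨0 1; 0 0⟩
Path 2 = h;k:
  e0=⟨1,0⟩ h~>⟨0,1⟩ k~>⟨0,0⟩
  e1=⟨0,1⟩ h~>⟨1,1⟩ k~>⟨1,0⟩
  ⟦path⟧₂ = ⟨0 1; 0 0⟩
Equal? same morphism ✓

Answer: COMMUTES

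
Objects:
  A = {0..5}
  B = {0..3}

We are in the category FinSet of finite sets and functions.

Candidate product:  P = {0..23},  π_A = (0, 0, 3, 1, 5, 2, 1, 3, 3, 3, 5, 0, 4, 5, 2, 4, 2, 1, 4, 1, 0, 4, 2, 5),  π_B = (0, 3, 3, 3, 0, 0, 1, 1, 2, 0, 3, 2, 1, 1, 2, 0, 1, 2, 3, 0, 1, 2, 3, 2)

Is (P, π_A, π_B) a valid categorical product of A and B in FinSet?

Answer: VALID PRODUCT

Trace:
|A|·|B| = 6·4 = 24;  |P| = 24
Check the pairing map k ↦ (π_A(k), π_B(k)):
  0 ↦ (0,0)
  1 ↦ (0,3)
  2 ↦ (3,3)
  3 ↦ (1,3)
  4 ↦ (5,0)
  5 ↦ (2,0)
  6 ↦ (1,1)
  7 ↦ (3,1)
  8 ↦ (3,2)
  9 ↦ (3,0)
  10 ↦ (5,3)
  11 ↦ (0,2)
  12 ↦ (4,1)
  13 ↦ (5,1)
  14 ↦ (2,2)
  15 ↦ (4,0)
  16 ↦ (2,1)
  17 ↦ (1,2)
  18 ↦ (4,3)
  19 ↦ (1,0)
  20 ↦ (0,1)
  21 ↦ (4,2)
  22 ↦ (2,3)
  23 ↦ (5,2)
distinct pairs in image: 24 / 24 needed
  → bijection onto A×B; projections well-typed.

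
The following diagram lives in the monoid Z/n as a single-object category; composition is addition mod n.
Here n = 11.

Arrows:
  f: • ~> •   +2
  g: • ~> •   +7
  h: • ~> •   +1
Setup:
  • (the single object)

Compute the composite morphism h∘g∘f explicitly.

Answer: +10

Trace:
  0 +2≡2 +7≡9 +1≡10  (mod 11)
⟦path⟧: +10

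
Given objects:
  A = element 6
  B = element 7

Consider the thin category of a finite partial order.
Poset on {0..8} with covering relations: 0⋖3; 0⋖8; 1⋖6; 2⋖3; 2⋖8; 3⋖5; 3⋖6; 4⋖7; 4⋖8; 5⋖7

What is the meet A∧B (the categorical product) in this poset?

{x : x<=A ∧ x<=B} = {0,2,3}  (A=6, B=7)
  0 <= 3
  2 <= 3
  3 <= 3
glb = 3

Answer: A∧B = 3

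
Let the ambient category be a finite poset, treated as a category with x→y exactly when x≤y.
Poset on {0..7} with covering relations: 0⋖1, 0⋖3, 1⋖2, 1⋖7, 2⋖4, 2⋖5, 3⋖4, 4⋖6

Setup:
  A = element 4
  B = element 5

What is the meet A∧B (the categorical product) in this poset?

{x : x≤A ∧ x≤B} = {0,1,2}  (A=4, B=5)
  0 ≤ 2
  1 ≤ 2
  2 ≤ 2
glb = 2

Answer: A∧B = 2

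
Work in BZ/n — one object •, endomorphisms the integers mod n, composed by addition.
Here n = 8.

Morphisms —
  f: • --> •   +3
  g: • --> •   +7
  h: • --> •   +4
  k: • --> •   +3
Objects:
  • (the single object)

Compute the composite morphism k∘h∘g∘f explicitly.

Answer: +1

Work:
  0 +3≡3 +7≡2 +4≡6 +3≡1  (mod 8)
result: +1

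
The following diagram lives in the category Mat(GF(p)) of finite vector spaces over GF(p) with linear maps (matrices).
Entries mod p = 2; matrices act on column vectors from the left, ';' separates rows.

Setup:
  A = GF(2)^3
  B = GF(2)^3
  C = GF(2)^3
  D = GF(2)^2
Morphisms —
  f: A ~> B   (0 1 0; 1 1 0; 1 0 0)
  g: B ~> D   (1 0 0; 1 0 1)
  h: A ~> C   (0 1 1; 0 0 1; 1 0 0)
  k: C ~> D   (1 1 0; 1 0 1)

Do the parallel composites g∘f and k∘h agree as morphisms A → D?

1) trace f;g:
  e0=(1,0,0) f~>(0,1,1) g~>(0,1)
  e1=(0,1,0) f~>(1,1,0) g~>(1,1)
  e2=(0,0,1) f~>(0,0,0) g~>(0,0)
  ⟦path⟧₁ = (0 1 0; 1 1 0)
2) trace h;k:
  e0=(1,0,0) h~>(0,0,1) k~>(0,1)
  e1=(0,1,0) h~>(1,0,0) k~>(1,1)
  e2=(0,0,1) h~>(1,1,0) k~>(0,1)
  ⟦path⟧₂ = (0 1 0; 1 1 1)
Equal? distinct morphisms ✗

Answer: DOES NOT COMMUTE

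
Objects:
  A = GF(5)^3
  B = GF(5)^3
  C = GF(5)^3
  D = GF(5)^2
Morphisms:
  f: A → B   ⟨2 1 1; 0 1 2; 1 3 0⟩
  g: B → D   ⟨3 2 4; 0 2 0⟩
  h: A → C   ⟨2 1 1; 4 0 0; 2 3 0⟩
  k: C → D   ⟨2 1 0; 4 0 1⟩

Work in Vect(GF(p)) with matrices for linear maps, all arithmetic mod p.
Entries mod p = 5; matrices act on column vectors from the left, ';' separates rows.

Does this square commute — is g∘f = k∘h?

1) trace f;g:
  e0=⟨1,0,0⟩ f→⟨2,0,1⟩ g→⟨0,0⟩
  e1=⟨0,1,0⟩ f→⟨1,1,3⟩ g→⟨2,2⟩
  e2=⟨0,0,1⟩ f→⟨1,2,0⟩ g→⟨2,4⟩
  result₁ = ⟨0 2 2; 0 2 4⟩
2) trace h;k:
  e0=⟨1,0,0⟩ h→⟨2,4,2⟩ k→⟨3,0⟩
  e1=⟨0,1,0⟩ h→⟨1,0,3⟩ k→⟨2,2⟩
  e2=⟨0,0,1⟩ h→⟨1,0,0⟩ k→⟨2,4⟩
  result₂ = ⟨3 2 2; 0 2 4⟩
Equal? differ; not commutative

Answer: DOES NOT COMMUTE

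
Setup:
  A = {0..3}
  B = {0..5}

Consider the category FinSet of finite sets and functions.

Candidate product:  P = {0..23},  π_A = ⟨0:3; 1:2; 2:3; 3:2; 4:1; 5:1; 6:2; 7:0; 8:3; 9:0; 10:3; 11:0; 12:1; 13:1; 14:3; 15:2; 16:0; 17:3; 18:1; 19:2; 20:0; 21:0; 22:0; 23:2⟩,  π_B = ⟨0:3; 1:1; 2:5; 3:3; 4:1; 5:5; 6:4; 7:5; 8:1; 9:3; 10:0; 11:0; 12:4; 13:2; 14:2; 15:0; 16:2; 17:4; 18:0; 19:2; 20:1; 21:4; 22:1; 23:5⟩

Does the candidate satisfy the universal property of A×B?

|A|·|B| = 4·6 = 24;  |P| = 24
Check the pairing map k ↦ (π_A(k), π_B(k)):
  0 : (3,3)
  1 : (2,1)
  2 : (3,5)
  3 : (2,3)
  4 : (1,1)
  5 : (1,5)
  6 : (2,4)
  7 : (0,5)
  8 : (3,1)
  9 : (0,3)
  10 : (3,0)
  11 : (0,0)
  12 : (1,4)
  13 : (1,2)
  14 : (3,2)
  15 : (2,0)
  16 : (0,2)
  17 : (3,4)
  18 : (1,0)
  19 : (2,2)
  20 : (0,1)
  21 : (0,4)
  22 : (0,1)  ✗ repeats pair of k=20
  23 : (2,5)
distinct pairs in image: 23 / 24 needed
  → (0,1) hit at k=20 and k=22

Answer: NOT A VALID PRODUCT — duplicate pair at indices 22,20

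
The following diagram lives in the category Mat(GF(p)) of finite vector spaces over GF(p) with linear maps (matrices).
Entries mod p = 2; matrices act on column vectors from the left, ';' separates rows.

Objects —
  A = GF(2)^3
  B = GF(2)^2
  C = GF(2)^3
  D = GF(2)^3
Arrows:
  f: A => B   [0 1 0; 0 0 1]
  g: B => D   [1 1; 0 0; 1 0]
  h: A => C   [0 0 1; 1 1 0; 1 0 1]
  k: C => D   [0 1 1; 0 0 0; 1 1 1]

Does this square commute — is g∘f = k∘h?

1) trace f;g:
  e0=⟨1,0,0⟩ f=>⟨0,0⟩ g=>⟨0,0,0⟩
  e1=⟨0,1,0⟩ f=>⟨1,0⟩ g=>⟨1,0,1⟩
  e2=⟨0,0,1⟩ f=>⟨0,1⟩ g=>⟨1,0,0⟩
  ⟦path⟧₁ = [0 1 1; 0 0 0; 0 1 0]
2) trace h;k:
  e0=⟨1,0,0⟩ h=>⟨0,1,1⟩ k=>⟨0,0,0⟩
  e1=⟨0,1,0⟩ h=>⟨0,1,0⟩ k=>⟨1,0,1⟩
  e2=⟨0,0,1⟩ h=>⟨1,0,1⟩ k=>⟨1,0,0⟩
  ⟦path⟧₂ = [0 1 1; 0 0 0; 0 1 0]
Equal? YES — commutes

Answer: COMMUTES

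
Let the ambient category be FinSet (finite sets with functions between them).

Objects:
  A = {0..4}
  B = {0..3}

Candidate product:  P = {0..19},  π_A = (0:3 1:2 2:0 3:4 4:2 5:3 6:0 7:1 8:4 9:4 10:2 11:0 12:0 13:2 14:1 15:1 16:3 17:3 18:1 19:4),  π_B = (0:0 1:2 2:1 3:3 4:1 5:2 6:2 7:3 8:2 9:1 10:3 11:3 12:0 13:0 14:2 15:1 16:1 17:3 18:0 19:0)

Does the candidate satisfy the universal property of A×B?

|A|·|B| = 5·4 = 20;  |P| = 20
Check the pairing map k ↦ (π_A(k), π_B(k)):
  0 : (3,0)
  1 : (2,2)
  2 : (0,1)
  3 : (4,3)
  4 : (2,1)
  5 : (3,2)
  6 : (0,2)
  7 : (1,3)
  8 : (4,2)
  9 : (4,1)
  10 : (2,3)
  11 : (0,3)
  12 : (0,0)
  13 : (2,0)
  14 : (1,2)
  15 : (1,1)
  16 : (3,1)
  17 : (3,3)
  18 : (1,0)
  19 : (4,0)
distinct pairs in image: 20 / 20 needed
  → bijection onto A×B; projections well-typed.

Answer: VALID PRODUCT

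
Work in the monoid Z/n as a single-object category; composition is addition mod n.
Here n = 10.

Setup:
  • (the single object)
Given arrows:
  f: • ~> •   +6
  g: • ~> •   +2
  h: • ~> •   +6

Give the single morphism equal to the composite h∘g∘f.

Answer: +4

Trace:
  0 +6≡6 +2≡8 +6≡4  (mod 10)
⟦path⟧: +4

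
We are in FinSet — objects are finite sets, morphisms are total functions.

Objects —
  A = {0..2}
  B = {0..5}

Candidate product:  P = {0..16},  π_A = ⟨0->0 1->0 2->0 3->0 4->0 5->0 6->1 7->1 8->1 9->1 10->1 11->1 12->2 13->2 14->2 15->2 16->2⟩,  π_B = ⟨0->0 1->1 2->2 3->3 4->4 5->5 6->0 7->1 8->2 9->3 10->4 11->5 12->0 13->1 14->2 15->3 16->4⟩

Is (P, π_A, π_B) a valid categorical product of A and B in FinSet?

|A|·|B| = 3·6 = 18;  |P| = 17
  → cardinalities differ; no bijection possible.

Answer: NOT A VALID PRODUCT — |P|=17 ≠ |A|·|B|=18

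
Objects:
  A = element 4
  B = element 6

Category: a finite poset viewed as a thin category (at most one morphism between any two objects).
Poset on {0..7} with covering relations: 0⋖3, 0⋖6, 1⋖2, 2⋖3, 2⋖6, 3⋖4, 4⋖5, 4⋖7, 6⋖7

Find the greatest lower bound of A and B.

Answer: NO MEET EXISTS

Derivation:
Common predecessors of 4,6: {0,1,2}
  maximal lower bounds 0 and 2 are incomparable: neither 0⊑2 nor 2⊑0
→ no greatest lower bound exists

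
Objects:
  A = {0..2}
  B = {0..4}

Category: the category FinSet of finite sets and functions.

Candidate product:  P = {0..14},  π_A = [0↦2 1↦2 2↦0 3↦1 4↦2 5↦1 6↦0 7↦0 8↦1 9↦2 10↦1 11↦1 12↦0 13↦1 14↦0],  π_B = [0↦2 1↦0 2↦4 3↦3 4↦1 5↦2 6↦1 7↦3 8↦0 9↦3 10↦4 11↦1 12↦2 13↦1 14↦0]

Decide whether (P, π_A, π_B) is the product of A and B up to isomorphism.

|A|·|B| = 3·5 = 15;  |P| = 15
Check the pairing map k ↦ (π_A(k), π_B(k)):
  0 ↦ (2,2)
  1 ↦ (2,0)
  2 ↦ (0,4)
  3 ↦ (1,3)
  4 ↦ (2,1)
  5 ↦ (1,2)
  6 ↦ (0,1)
  7 ↦ (0,3)
  8 ↦ (1,0)
  9 ↦ (2,3)
  10 ↦ (1,4)
  11 ↦ (1,1)
  12 ↦ (0,2)
  13 ↦ (1,1)  ✗ repeats pair of k=11
  14 ↦ (0,0)
distinct pairs in image: 14 / 15 needed
  → (1,1) hit at k=11 and k=13

Answer: NOT A VALID PRODUCT — duplicate pair at indices 11,13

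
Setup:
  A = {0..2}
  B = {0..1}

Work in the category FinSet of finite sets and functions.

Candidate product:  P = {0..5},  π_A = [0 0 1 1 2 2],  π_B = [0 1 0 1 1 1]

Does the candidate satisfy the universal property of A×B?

|A|·|B| = 3·2 = 6;  |P| = 6
Check the pairing map k ↦ (π_A(k), π_B(k)):
  0 : (0,0)
  1 : (0,1)
  2 : (1,0)
  3 : (1,1)
  4 : (2,1)
  5 : (2,1)  ✗ repeats pair of k=4
distinct pairs in image: 5 / 6 needed
  → (2,1) hit at k=4 and k=5

Answer: NOT A VALID PRODUCT — duplicate pair at indices 5,4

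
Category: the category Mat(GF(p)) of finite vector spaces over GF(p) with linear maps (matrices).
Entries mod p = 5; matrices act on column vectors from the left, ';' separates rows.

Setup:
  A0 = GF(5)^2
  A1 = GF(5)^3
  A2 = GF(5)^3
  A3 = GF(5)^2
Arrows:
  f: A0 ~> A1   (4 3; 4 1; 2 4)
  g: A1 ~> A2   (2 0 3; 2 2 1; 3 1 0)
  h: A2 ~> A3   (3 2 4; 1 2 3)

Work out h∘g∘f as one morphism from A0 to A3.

Answer: (2 3; 3 2)

Work:
  e0=[1,0] f~>[4,4,2] g~>[4,3,1] h~>[2,3]
  e1=[0,1] f~>[3,1,4] g~>[3,2,0] h~>[3,2]
⟦path⟧: (2 3; 3 2)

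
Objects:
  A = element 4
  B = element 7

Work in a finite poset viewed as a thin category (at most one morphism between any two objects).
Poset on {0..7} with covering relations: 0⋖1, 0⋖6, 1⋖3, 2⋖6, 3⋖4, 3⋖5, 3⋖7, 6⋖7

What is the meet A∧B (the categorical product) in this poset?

Answer: A∧B = 3

Trace:
{x : x≤A ∧ x≤B} = {0,1,3}  (A=4, B=7)
  0 ≤ 3
  1 ≤ 3
  3 ≤ 3
glb = 3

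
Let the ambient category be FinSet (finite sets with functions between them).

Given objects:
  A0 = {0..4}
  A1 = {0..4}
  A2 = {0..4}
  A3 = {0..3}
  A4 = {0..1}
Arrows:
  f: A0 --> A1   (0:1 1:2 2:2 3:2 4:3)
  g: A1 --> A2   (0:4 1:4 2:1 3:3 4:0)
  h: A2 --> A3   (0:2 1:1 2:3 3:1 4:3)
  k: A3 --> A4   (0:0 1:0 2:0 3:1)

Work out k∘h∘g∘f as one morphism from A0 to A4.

Answer: (0:1 1:0 2:0 3:0 4:0)

Trace:
  0 f-->1 g-->4 h-->3 k-->1
  1 f-->2 g-->1 h-->1 k-->0
  2 f-->2 g-->1 h-->1 k-->0
  3 f-->2 g-->1 h-->1 k-->0
  4 f-->3 g-->3 h-->1 k-->0
composite: (0:1 1:0 2:0 3:0 4:0)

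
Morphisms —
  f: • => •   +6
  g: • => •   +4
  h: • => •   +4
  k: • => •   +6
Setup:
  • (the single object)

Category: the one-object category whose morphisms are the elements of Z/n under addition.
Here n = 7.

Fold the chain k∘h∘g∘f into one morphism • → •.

Answer: +6

Work:
  0 +6≡6 +4≡3 +4≡0 +6≡6  (mod 7)
⟦path⟧: +6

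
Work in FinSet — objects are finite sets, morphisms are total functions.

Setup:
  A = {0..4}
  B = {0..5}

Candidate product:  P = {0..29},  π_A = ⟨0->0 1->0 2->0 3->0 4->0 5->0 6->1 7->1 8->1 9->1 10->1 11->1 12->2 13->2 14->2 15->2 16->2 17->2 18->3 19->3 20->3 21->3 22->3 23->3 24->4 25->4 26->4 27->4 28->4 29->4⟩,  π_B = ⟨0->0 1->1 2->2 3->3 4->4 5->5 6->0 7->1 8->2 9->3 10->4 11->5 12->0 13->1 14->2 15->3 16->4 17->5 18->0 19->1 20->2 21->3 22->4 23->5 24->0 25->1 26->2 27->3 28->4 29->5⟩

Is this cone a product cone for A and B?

|A|·|B| = 5·6 = 30;  |P| = 30
Check the pairing map k ↦ (π_A(k), π_B(k)):
  0 -> (0,0)
  1 -> (0,1)
  2 -> (0,2)
  3 -> (0,3)
  4 -> (0,4)
  5 -> (0,5)
  6 -> (1,0)
  7 -> (1,1)
  8 -> (1,2)
  9 -> (1,3)
  10 -> (1,4)
  11 -> (1,5)
  12 -> (2,0)
  13 -> (2,1)
  14 -> (2,2)
  15 -> (2,3)
  16 -> (2,4)
  17 -> (2,5)
  18 -> (3,0)
  19 -> (3,1)
  20 -> (3,2)
  21 -> (3,3)
  22 -> (3,4)
  23 -> (3,5)
  24 -> (4,0)
  25 -> (4,1)
  26 -> (4,2)
  27 -> (4,3)
  28 -> (4,4)
  29 -> (4,5)
distinct pairs in image: 30 / 30 needed
  → bijection onto A×B; projections well-typed.

Answer: VALID PRODUCT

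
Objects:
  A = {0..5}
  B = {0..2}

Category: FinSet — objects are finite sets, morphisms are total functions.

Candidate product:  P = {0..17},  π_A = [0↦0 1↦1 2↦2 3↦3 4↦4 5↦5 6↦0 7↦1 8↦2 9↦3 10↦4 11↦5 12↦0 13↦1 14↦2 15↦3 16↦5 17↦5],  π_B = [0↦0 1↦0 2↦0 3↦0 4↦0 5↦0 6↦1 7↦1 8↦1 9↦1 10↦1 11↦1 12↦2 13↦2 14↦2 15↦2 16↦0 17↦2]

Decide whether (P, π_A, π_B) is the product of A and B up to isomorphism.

|A|·|B| = 6·3 = 18;  |P| = 18
Check the pairing map k ↦ (π_A(k), π_B(k)):
  0 ↦ (0,0)
  1 ↦ (1,0)
  2 ↦ (2,0)
  3 ↦ (3,0)
  4 ↦ (4,0)
  5 ↦ (5,0)
  6 ↦ (0,1)
  7 ↦ (1,1)
  8 ↦ (2,1)
  9 ↦ (3,1)
  10 ↦ (4,1)
  11 ↦ (5,1)
  12 ↦ (0,2)
  13 ↦ (1,2)
  14 ↦ (2,2)
  15 ↦ (3,2)
  16 ↦ (5,0)  ✗ repeats pair of k=5
  17 ↦ (5,2)
distinct pairs in image: 17 / 18 needed
  → (5,0) hit at k=5 and k=16

Answer: NOT A VALID PRODUCT — duplicate pair at indices 5,16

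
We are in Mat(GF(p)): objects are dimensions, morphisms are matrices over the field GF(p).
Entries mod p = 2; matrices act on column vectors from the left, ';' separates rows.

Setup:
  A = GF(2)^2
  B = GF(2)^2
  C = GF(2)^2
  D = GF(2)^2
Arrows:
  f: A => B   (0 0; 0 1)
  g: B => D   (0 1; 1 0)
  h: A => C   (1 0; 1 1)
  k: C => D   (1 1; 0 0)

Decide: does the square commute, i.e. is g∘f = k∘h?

1) trace f;g:
  e0=[1,0] f=>[0,0] g=>[0,0]
  e1=[0,1] f=>[0,1] g=>[1,0]
  result₁ = (0 1; 0 0)
2) trace h;k:
  e0=[1,0] h=>[1,1] k=>[0,0]
  e1=[0,1] h=>[0,1] k=>[1,0]
  result₂ = (0 1; 0 0)
Equal? same morphism ✓

Answer: COMMUTES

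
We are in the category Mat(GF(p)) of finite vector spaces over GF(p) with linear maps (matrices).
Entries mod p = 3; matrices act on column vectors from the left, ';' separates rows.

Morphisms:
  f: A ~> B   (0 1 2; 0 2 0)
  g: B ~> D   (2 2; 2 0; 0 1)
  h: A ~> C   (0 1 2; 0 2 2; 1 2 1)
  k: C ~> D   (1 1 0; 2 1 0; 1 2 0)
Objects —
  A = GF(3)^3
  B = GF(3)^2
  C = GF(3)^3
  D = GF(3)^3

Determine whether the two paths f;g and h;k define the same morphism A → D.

Answer: DOES NOT COMMUTE

Derivation:
Path 1 = f;g:
  e0=[1,0,0] f~>[0,0] g~>[0,0,0]
  e1=[0,1,0] f~>[1,2] g~>[0,2,2]
  e2=[0,0,1] f~>[2,0] g~>[1,1,0]
  ⟦path⟧₁ = (0 0 1; 0 2 1; 0 2 0)
Path 2 = h;k:
  e0=[1,0,0] h~>[0,0,1] k~>[0,0,0]
  e1=[0,1,0] h~>[1,2,2] k~>[0,1,2]
  e2=[0,0,1] h~>[2,2,1] k~>[1,0,0]
  ⟦path⟧₂ = (0 0 1; 0 1 0; 0 2 0)
Equal? distinct morphisms ✗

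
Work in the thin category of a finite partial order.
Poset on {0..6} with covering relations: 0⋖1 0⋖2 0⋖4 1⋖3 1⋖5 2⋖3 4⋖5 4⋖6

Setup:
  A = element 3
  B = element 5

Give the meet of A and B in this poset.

{x : x≤A ∧ x≤B} = {0,1}  (A=3, B=5)
  0 ≤ 1
  1 ≤ 1
glb = 1

Answer: A∧B = 1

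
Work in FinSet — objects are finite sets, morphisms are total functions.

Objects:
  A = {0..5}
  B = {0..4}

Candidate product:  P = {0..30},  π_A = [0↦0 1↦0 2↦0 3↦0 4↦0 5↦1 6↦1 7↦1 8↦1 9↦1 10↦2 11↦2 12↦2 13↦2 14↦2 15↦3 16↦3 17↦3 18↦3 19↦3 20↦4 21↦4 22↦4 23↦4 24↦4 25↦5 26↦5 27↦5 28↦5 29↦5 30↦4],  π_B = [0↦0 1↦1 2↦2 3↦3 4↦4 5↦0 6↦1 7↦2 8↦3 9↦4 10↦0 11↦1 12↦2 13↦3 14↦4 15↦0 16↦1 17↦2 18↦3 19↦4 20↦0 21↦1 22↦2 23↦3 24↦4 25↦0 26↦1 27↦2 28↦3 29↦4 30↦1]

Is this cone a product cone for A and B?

Answer: NOT A VALID PRODUCT — |P|=31 ≠ |A|·|B|=30

Trace:
|A|·|B| = 6·5 = 30;  |P| = 31
  → cardinalities differ; no bijection possible.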